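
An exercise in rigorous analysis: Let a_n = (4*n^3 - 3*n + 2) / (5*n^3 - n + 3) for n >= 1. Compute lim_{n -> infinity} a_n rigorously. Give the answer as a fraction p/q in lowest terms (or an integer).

Divide numerator and denominator by n^3, the highest power:
numerator / n^3 = 4 - 3/n^2 + 2/n^3
denominator / n^3 = 5 - 1/n^2 + 3/n^3
As n -> infinity, all terms of the form c/n^k (k >= 1) tend to 0.
So numerator / n^3 -> 4 and denominator / n^3 -> 5.
Therefore lim a_n = 4/5.

4/5


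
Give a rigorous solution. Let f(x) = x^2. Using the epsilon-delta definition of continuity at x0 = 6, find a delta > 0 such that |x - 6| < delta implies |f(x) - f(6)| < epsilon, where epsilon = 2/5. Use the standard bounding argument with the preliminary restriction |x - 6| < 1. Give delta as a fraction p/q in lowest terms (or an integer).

Factor: |x^2 - (6)^2| = |x - 6| * |x + 6|.
Impose |x - 6| < 1 first. Then |x + 6| = |(x - 6) + 2*(6)| <= |x - 6| + 2*|6| < 1 + 12 = 13.
So |x^2 - (6)^2| < delta * 13.
We need delta * 13 <= 2/5, i.e. delta <= 2/5/13 = 2/65.
Since 2/65 < 1, this is tighter than 1; take delta = 2/65.
So delta = 2/65 works.

2/65


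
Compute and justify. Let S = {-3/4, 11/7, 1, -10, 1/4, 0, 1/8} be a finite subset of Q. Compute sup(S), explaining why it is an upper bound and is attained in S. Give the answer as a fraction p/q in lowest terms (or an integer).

S is finite, so sup(S) = max(S).
Sorted decreasing:
11/7, 1, 1/4, 1/8, 0, -3/4, -10
The extremum is 11/7.
For every x in S, x <= 11/7. And 11/7 is in S, so it is attained.
Therefore sup(S) = 11/7.

11/7


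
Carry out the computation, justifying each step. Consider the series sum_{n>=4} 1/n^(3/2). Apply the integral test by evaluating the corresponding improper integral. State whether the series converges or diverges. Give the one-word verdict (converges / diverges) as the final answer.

Let f(x) = x^(-3/2). Then f is positive, continuous, and decreasing on [4, infinity), so the integral test applies.
Compute the improper integral int_{4}^infinity f(x) dx:
  antiderivative F(x) = -2/sqrt(x).
  As x -> infinity, F(x) -> 0 (since p = 3/2 > 1).
  So int = F(infinity) - F(4) = 0 - (-1) = 1.
  Finite, so by the integral test, the series converges.

converges


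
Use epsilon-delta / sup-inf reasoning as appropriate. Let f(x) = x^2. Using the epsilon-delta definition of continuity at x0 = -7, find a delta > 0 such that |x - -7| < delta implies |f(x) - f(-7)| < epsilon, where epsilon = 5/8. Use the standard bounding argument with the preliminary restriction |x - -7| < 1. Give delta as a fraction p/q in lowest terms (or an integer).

Factor: |x^2 - (-7)^2| = |x - -7| * |x + -7|.
Impose |x - -7| < 1 first. Then |x + -7| = |(x - -7) + 2*(-7)| <= |x - -7| + 2*|-7| < 1 + 14 = 15.
So |x^2 - (-7)^2| < delta * 15.
We need delta * 15 <= 5/8, i.e. delta <= 5/8/15 = 1/24.
Since 1/24 < 1, this is tighter than 1; take delta = 1/24.
So delta = 1/24 works.

1/24


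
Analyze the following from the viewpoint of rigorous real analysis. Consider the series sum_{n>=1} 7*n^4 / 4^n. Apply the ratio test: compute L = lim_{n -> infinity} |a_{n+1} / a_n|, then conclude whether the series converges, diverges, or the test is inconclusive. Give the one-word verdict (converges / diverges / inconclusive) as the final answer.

Let a_n denote the general term. Form the ratio a_{n+1}/a_n and simplify:
a_{n+1}/a_n = (n + 1)^4/(4*n^4)
Take the limit as n -> infinity: L = 1/4.
Since L = 1/4 < 1, the ratio test implies the series converges.

converges


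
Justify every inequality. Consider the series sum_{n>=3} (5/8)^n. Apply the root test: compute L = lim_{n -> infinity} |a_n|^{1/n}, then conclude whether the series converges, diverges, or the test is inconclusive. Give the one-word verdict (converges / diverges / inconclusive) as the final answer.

Let a_n denote the general term. Form |a_n|^(1/n) and simplify:
|a_n|^(1/n) = 5/8
Take the limit as n -> infinity: L = 5/8.
Since L = 5/8 < 1, the root test implies convergence.

converges


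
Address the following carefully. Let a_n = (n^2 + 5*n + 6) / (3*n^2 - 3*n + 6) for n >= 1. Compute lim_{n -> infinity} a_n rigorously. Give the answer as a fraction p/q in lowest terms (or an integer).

Divide numerator and denominator by n^2, the highest power:
numerator / n^2 = 1 + 5/n + 6/n^2
denominator / n^2 = 3 - 3/n + 6/n^2
As n -> infinity, all terms of the form c/n^k (k >= 1) tend to 0.
So numerator / n^2 -> 1 and denominator / n^2 -> 3.
Therefore lim a_n = 1/3.

1/3


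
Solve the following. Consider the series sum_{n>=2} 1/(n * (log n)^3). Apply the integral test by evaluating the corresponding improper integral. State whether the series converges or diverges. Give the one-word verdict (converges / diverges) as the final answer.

Let f(x) = 1/(x*log(x)^3). Then f is positive, continuous, and decreasing on [2, infinity), so the integral test applies.
Compute the improper integral int_{2}^infinity f(x) dx:
  antiderivative F(x) = -1/(2*log(x)^2).
  F(x) -> 0 as x -> infinity.  int = 0 - F(2) = 1/(2*log(2)^2) < infinity. By the integral test, the series converges.

converges


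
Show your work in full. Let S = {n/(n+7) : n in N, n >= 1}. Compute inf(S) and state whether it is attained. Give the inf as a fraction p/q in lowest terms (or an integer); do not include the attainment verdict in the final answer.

Analysis:
- Values: 1/8, 2/9, 3/10, 4/11, ... strictly increasing.
- Minimum is 1/8 (n=1); inf = 1/8 (attained).
- n/(n+7) = 1 - 7/(n+7) -> 1 from below as n -> infinity, and never equals 1.
- So sup = 1 (not attained).
Conclusion: inf(S) = 1/8, attained in S.

1/8


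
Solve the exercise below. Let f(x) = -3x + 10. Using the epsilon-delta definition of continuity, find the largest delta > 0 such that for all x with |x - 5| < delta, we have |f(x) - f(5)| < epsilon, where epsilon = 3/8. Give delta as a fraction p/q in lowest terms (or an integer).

We compute f(5) = -3*(5) + 10 = -5.
|f(x) - f(5)| = |-3x + 10 - (-5)| = |-3(x - 5)| = 3|x - 5|.
We need 3|x - 5| < 3/8, i.e. |x - 5| < 3/8 / 3 = 1/8.
So any delta <= 1/8 works. Conversely, if delta > 1/8, then x = 5 + 1/8 satisfies |x - 5| = 1/8 < delta but |f(x) - f(5)| = 3 * 1/8 = 3/8, which is not < 3/8; so no larger delta works.
Hence the largest such delta is 1/8.

1/8


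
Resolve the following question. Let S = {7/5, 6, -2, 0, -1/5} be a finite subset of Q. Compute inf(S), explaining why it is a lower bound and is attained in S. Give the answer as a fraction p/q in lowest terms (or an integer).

S is finite, so inf(S) = min(S).
Sorted increasing:
-2, -1/5, 0, 7/5, 6
The extremum is -2.
For every x in S, x >= -2. And -2 is in S, so it is attained.
Therefore inf(S) = -2.

-2


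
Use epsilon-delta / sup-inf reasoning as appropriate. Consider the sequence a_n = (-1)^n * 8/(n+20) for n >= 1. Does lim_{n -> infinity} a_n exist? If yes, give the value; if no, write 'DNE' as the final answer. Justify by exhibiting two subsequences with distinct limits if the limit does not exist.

Examine the behaviour of a_n along subsequences.
Even-n subsequence a_{2k} = 8/(2k+20) -> 0. Odd-n subsequence a_{2k+1} = -8/(2k+21) -> 0. Both tend to 0, which suggests the limit is 0; verify directly.
|a_n - 0| = 8/(n+20) < 8/n for every n >= 1.
Given epsilon > 0, choose a positive integer N > 8/epsilon. Then for all n >= N, |a_n| < 8/n <= 8/N < epsilon.
So by the definition of the limit, lim a_n exists and equals 0.

0


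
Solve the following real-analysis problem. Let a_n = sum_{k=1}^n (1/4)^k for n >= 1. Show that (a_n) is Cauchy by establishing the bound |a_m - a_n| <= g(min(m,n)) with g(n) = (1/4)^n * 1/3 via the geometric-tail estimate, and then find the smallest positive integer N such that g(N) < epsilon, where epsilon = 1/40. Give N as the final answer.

For m > n >= 1: |a_m - a_n| = sum_{k=n+1}^m (1/4)^k < sum_{k=n+1}^infinity (1/4)^k = (1/4)^(n+1) / (1 - 1/4) = (1/4)^n * (1/4) * (4/3) = (1/4)^n * 1/3.
So g(n) = (1/4)^n / 3. Since g(n) -> 0, (a_n) is Cauchy.
Now solve g(N) < 1/40: (1/4)^N / 3 < 1/40 <=> 4^N > 1 / (3 * 1/40) = 40/3.
Check powers of 4: 4^1 = 4 <= 40/3, 4^2 = 16 > 40/3.
So the smallest such N is 2. Check: g(2) = 1/(3 * 16) = 1/48 < 1/40.

2


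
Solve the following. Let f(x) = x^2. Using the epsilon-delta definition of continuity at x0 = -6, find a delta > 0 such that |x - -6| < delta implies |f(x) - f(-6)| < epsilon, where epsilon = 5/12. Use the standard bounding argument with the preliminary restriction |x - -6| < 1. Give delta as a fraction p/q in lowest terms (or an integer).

Factor: |x^2 - (-6)^2| = |x - -6| * |x + -6|.
Impose |x - -6| < 1 first. Then |x + -6| = |(x - -6) + 2*(-6)| <= |x - -6| + 2*|-6| < 1 + 12 = 13.
So |x^2 - (-6)^2| < delta * 13.
We need delta * 13 <= 5/12, i.e. delta <= 5/12/13 = 5/156.
Since 5/156 < 1, this is tighter than 1; take delta = 5/156.
So delta = 5/156 works.

5/156


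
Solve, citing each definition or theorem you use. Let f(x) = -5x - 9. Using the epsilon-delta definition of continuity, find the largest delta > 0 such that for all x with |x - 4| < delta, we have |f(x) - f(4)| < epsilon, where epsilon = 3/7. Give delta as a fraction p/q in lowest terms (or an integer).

We compute f(4) = -5*(4) - 9 = -29.
|f(x) - f(4)| = |-5x - 9 - (-29)| = |-5(x - 4)| = 5|x - 4|.
We need 5|x - 4| < 3/7, i.e. |x - 4| < 3/7 / 5 = 3/35.
So any delta <= 3/35 works. Conversely, if delta > 3/35, then x = 4 + 3/35 satisfies |x - 4| = 3/35 < delta but |f(x) - f(4)| = 5 * 3/35 = 3/7, which is not < 3/7; so no larger delta works.
Hence the largest such delta is 3/35.

3/35


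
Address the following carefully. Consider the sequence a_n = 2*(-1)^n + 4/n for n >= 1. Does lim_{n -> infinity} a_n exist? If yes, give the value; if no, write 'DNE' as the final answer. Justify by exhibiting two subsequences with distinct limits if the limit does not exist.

Examine the behaviour of a_n along subsequences.
a_{2k} = 2 + 4/(2k) -> 2. a_{2k+1} = -2 + 4/(2k+1) -> -2.
Since these two subsequential limits are 2 and -2, distinct, the full sequence cannot converge (a convergent sequence has all subsequences tending to the same limit). So lim a_n does not exist.

DNE


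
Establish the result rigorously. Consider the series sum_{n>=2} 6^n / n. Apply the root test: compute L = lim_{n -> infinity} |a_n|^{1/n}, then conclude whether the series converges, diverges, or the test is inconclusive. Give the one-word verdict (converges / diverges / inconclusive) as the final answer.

Let a_n denote the general term. Form |a_n|^(1/n) and simplify:
|a_n|^(1/n) = 6/n^(1/n)
Take the limit as n -> infinity: L = 6.
Since L = 6 > 1, the root test implies divergence.

diverges


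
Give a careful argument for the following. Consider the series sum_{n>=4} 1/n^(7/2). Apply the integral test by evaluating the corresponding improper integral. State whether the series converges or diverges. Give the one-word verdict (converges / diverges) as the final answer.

Let f(x) = x^(-7/2). Then f is positive, continuous, and decreasing on [4, infinity), so the integral test applies.
Compute the improper integral int_{4}^infinity f(x) dx:
  antiderivative F(x) = -2/(5*x^(5/2)).
  As x -> infinity, F(x) -> 0 (since p = 7/2 > 1).
  So int = F(infinity) - F(4) = 0 - (-1/80) = 1/80.
  Finite, so by the integral test, the series converges.

converges


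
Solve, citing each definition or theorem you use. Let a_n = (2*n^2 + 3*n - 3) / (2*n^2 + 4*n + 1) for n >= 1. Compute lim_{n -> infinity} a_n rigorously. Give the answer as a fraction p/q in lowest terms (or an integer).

Divide numerator and denominator by n^2, the highest power:
numerator / n^2 = 2 + 3/n - 3/n^2
denominator / n^2 = 2 + 4/n + n^(-2)
As n -> infinity, all terms of the form c/n^k (k >= 1) tend to 0.
So numerator / n^2 -> 2 and denominator / n^2 -> 2.
Therefore lim a_n = 1.

1


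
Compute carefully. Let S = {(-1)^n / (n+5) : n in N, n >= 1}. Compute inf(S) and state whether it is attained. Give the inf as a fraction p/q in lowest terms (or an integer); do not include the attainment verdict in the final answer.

Analysis:
- Values: -1/6, 1/7, -1/8, 1/9, -1/10, ...
- Positive terms (even n): 1/(2+5), 1/(4+5), ... decreasing -> max = 1/7 (n=2).
- Negative terms (odd n): -1/(1+5), -1/(3+5), ... increasing -> min = -1/6 (n=1).
- So sup = 1/7 (attained at n=2); inf = -1/6 (attained at n=1).
Conclusion: inf(S) = -1/6, attained in S.

-1/6


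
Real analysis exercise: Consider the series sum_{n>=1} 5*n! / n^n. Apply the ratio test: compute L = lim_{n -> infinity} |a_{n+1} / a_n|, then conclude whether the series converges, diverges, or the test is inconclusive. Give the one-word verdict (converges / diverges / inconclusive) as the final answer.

Let a_n denote the general term. Form the ratio a_{n+1}/a_n and simplify:
a_{n+1}/a_n = (n/(n + 1))^n
Take the limit as n -> infinity: L = exp(-1).
Since L = exp(-1) < 1, the ratio test implies the series converges.

converges


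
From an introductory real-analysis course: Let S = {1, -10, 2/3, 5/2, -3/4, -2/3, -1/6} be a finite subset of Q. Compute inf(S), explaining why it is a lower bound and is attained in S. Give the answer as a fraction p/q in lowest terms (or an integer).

S is finite, so inf(S) = min(S).
Sorted increasing:
-10, -3/4, -2/3, -1/6, 2/3, 1, 5/2
The extremum is -10.
For every x in S, x >= -10. And -10 is in S, so it is attained.
Therefore inf(S) = -10.

-10


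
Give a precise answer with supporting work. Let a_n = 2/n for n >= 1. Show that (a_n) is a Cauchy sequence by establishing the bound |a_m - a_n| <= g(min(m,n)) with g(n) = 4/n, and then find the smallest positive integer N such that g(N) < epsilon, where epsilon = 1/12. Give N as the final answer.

For any m, n >= 1, by the triangle inequality:
|a_m - a_n| = |2/m - 2/n| <= 2*1/m + 2*1/n <= 4/min(m,n).
So g(n) = 4/n bounds the Cauchy difference. Since g(n) -> 0, (a_n) is Cauchy.
Now solve g(N) < 1/12: 4/N < 1/12 <=> N > 4 / (1/12) = 48.
The smallest integer strictly greater than 48 is N = 49.
Check: g(49) = 4/49 = 4/49 < 1/12; g(48) = 1/12 >= 1/12. So N = 49.

49


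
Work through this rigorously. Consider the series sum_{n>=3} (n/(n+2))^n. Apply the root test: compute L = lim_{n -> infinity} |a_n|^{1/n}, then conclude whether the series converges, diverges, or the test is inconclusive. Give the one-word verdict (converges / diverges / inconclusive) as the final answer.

Let a_n denote the general term. Form |a_n|^(1/n) and simplify:
|a_n|^(1/n) = n/(n + 2)
Take the limit as n -> infinity: L = 1.
Since L = 1, the root test is inconclusive. (In fact a_n = (n/(n+2))^n -> e^(-2) != 0, so the nth-term test shows divergence; but the root test itself gives no conclusion.)

inconclusive


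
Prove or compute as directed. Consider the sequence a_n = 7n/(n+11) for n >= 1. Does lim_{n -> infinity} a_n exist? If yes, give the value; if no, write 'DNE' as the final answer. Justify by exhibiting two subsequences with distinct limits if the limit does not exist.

Examine the behaviour of a_n along subsequences.
Even-n subsequence a_{2k} = 7(2k)/(2k+11) -> 7. Odd-n subsequence a_{2k+1} = 7(2k+1)/(2k+12) -> 7. Both tend to 7, which suggests the limit is 7; verify directly.
|a_n - 7| = |7n - 7(n+11)| / (n+11) = 77/(n+11) < 77/n for every n >= 1.
Given epsilon > 0, choose a positive integer N > 77/epsilon. Then for all n >= N, |a_n - 7| < 77/n <= 77/N < epsilon.
So by the definition of the limit, lim a_n exists and equals 7.

7


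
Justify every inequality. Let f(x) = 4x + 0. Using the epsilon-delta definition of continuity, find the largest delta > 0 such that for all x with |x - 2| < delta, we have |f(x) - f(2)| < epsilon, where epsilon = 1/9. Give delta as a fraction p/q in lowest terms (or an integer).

We compute f(2) = 4*(2) + 0 = 8.
|f(x) - f(2)| = |4x + 0 - (8)| = |4(x - 2)| = 4|x - 2|.
We need 4|x - 2| < 1/9, i.e. |x - 2| < 1/9 / 4 = 1/36.
So any delta <= 1/36 works. Conversely, if delta > 1/36, then x = 2 + 1/36 satisfies |x - 2| = 1/36 < delta but |f(x) - f(2)| = 4 * 1/36 = 1/9, which is not < 1/9; so no larger delta works.
Hence the largest such delta is 1/36.

1/36


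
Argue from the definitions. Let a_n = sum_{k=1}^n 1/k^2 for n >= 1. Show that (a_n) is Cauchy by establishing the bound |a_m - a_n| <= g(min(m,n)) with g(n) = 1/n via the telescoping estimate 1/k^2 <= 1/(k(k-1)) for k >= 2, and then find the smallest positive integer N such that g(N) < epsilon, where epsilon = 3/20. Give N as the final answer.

For m > n >= 1: |a_m - a_n| = sum_{k=n+1}^m 1/k^2.
Use 1/k^2 <= 1/(k(k-1)) = 1/(k-1) - 1/k for k >= 2:
sum_{k=n+1}^m 1/k^2 <= sum_{k=n+1}^m (1/(k-1) - 1/k) = 1/n - 1/m <= 1/n.
By symmetry the same bound holds with n,m swapped, so |a_m - a_n| <= 1/min(m,n) = g(min(m,n)). Since g(n) -> 0, (a_n) is Cauchy.
Now solve g(N) < 3/20: 1/N < 3/20 <=> N > 1/(3/20) = 20/3.
The smallest integer strictly greater than 20/3 is N = 7.
Check: g(7) = 1/7 < 3/20; g(6) = 1/6 >= 3/20. So N = 7.

7


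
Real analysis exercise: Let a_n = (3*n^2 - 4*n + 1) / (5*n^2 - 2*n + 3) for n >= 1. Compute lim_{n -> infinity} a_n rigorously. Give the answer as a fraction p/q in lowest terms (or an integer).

Divide numerator and denominator by n^2, the highest power:
numerator / n^2 = 3 - 4/n + n^(-2)
denominator / n^2 = 5 - 2/n + 3/n^2
As n -> infinity, all terms of the form c/n^k (k >= 1) tend to 0.
So numerator / n^2 -> 3 and denominator / n^2 -> 5.
Therefore lim a_n = 3/5.

3/5


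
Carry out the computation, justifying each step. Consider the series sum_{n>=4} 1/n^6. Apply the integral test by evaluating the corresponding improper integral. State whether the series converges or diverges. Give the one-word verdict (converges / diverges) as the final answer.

Let f(x) = x^(-6). Then f is positive, continuous, and decreasing on [4, infinity), so the integral test applies.
Compute the improper integral int_{4}^infinity f(x) dx:
  antiderivative F(x) = -1/(5*x^5).
  As x -> infinity, F(x) -> 0 (since p = 6 > 1).
  So int = F(infinity) - F(4) = 0 - (-1/5120) = 1/5120.
  Finite, so by the integral test, the series converges.

converges


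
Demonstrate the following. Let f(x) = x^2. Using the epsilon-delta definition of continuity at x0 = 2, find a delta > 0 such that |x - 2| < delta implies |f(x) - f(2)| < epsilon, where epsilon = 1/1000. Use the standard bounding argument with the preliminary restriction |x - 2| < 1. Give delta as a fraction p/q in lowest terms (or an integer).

Factor: |x^2 - (2)^2| = |x - 2| * |x + 2|.
Impose |x - 2| < 1 first. Then |x + 2| = |(x - 2) + 2*(2)| <= |x - 2| + 2*|2| < 1 + 4 = 5.
So |x^2 - (2)^2| < delta * 5.
We need delta * 5 <= 1/1000, i.e. delta <= 1/1000/5 = 1/5000.
Since 1/5000 < 1, this is tighter than 1; take delta = 1/5000.
So delta = 1/5000 works.

1/5000


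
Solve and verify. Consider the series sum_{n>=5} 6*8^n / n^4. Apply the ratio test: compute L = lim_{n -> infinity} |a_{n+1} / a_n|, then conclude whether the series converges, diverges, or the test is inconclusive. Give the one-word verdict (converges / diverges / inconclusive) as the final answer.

Let a_n denote the general term. Form the ratio a_{n+1}/a_n and simplify:
a_{n+1}/a_n = 8*n^4/(n + 1)^4
Take the limit as n -> infinity: L = 8.
Since L = 8 > 1 (or L = infinity), the ratio test implies the series diverges.

diverges


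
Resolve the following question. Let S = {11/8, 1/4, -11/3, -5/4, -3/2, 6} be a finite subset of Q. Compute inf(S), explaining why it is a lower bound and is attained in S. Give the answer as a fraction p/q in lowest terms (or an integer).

S is finite, so inf(S) = min(S).
Sorted increasing:
-11/3, -3/2, -5/4, 1/4, 11/8, 6
The extremum is -11/3.
For every x in S, x >= -11/3. And -11/3 is in S, so it is attained.
Therefore inf(S) = -11/3.

-11/3


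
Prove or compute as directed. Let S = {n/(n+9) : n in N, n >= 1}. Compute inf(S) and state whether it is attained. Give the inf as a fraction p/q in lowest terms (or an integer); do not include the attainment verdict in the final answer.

Analysis:
- Values: 1/10, 2/11, 1/4, 4/13, ... strictly increasing.
- Minimum is 1/10 (n=1); inf = 1/10 (attained).
- n/(n+9) = 1 - 9/(n+9) -> 1 from below as n -> infinity, and never equals 1.
- So sup = 1 (not attained).
Conclusion: inf(S) = 1/10, attained in S.

1/10


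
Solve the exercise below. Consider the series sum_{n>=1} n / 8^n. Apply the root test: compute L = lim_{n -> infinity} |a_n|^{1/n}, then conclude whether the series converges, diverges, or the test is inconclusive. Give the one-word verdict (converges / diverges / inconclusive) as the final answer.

Let a_n denote the general term. Form |a_n|^(1/n) and simplify:
|a_n|^(1/n) = n^(1/n)/8
Take the limit as n -> infinity: L = 1/8.
Since L = 1/8 < 1, the root test implies convergence.

converges


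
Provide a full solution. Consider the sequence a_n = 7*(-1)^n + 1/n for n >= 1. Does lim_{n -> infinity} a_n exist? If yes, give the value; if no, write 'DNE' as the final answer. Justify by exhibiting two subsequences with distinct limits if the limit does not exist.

Examine the behaviour of a_n along subsequences.
a_{2k} = 7 + 1/(2k) -> 7. a_{2k+1} = -7 + 1/(2k+1) -> -7.
Since these two subsequential limits are 7 and -7, distinct, the full sequence cannot converge (a convergent sequence has all subsequences tending to the same limit). So lim a_n does not exist.

DNE


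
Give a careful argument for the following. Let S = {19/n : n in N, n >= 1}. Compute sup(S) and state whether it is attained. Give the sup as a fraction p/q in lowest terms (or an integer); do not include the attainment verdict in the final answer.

Analysis:
- Values: 19, 19/2, 19/3, 19/4, ... strictly decreasing.
- The maximum is 19 (n=1); sup = 19 (attained).
- The set is bounded below by 0; 19/n -> 0 so 0 is the greatest lower bound.
- 0 is not in the set, so inf = 0 is not attained.
Conclusion: sup(S) = 19, attained in S.

19


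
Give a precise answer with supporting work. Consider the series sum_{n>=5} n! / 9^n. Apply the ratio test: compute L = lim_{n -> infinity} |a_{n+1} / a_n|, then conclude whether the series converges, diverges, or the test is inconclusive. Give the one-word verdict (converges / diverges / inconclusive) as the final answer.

Let a_n denote the general term. Form the ratio a_{n+1}/a_n and simplify:
a_{n+1}/a_n = n/9 + 1/9
Take the limit as n -> infinity: L = infinity.
Since L = infinity > 1 (or L = infinity), the ratio test implies the series diverges.

diverges


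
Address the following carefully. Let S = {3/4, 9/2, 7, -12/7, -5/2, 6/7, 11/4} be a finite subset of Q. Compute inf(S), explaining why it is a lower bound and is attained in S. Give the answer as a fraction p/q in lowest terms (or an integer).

S is finite, so inf(S) = min(S).
Sorted increasing:
-5/2, -12/7, 3/4, 6/7, 11/4, 9/2, 7
The extremum is -5/2.
For every x in S, x >= -5/2. And -5/2 is in S, so it is attained.
Therefore inf(S) = -5/2.

-5/2


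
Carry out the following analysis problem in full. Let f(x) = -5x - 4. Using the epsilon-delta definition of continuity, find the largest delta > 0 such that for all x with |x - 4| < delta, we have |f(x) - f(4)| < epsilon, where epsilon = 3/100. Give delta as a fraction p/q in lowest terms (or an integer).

We compute f(4) = -5*(4) - 4 = -24.
|f(x) - f(4)| = |-5x - 4 - (-24)| = |-5(x - 4)| = 5|x - 4|.
We need 5|x - 4| < 3/100, i.e. |x - 4| < 3/100 / 5 = 3/500.
So any delta <= 3/500 works. Conversely, if delta > 3/500, then x = 4 + 3/500 satisfies |x - 4| = 3/500 < delta but |f(x) - f(4)| = 5 * 3/500 = 3/100, which is not < 3/100; so no larger delta works.
Hence the largest such delta is 3/500.

3/500


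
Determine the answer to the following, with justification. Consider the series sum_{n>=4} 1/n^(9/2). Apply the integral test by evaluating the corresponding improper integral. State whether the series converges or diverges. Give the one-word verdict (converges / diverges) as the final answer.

Let f(x) = x^(-9/2). Then f is positive, continuous, and decreasing on [4, infinity), so the integral test applies.
Compute the improper integral int_{4}^infinity f(x) dx:
  antiderivative F(x) = -2/(7*x^(7/2)).
  As x -> infinity, F(x) -> 0 (since p = 9/2 > 1).
  So int = F(infinity) - F(4) = 0 - (-1/448) = 1/448.
  Finite, so by the integral test, the series converges.

converges


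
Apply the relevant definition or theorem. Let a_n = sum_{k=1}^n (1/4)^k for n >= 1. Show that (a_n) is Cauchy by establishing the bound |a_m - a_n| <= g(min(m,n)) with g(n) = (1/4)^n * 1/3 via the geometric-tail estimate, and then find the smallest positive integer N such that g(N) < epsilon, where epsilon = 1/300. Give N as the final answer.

For m > n >= 1: |a_m - a_n| = sum_{k=n+1}^m (1/4)^k < sum_{k=n+1}^infinity (1/4)^k = (1/4)^(n+1) / (1 - 1/4) = (1/4)^n * (1/4) * (4/3) = (1/4)^n * 1/3.
So g(n) = (1/4)^n / 3. Since g(n) -> 0, (a_n) is Cauchy.
Now solve g(N) < 1/300: (1/4)^N / 3 < 1/300 <=> 4^N > 1 / (3 * 1/300) = 100.
Check powers of 4: 4^3 = 64 <= 100, 4^4 = 256 > 100.
So the smallest such N is 4. Check: g(4) = 1/(3 * 256) = 1/768 < 1/300.

4


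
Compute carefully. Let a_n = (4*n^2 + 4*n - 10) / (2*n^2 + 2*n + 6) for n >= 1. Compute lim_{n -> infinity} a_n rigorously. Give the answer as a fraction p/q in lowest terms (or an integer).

Divide numerator and denominator by n^2, the highest power:
numerator / n^2 = 4 + 4/n - 10/n^2
denominator / n^2 = 2 + 2/n + 6/n^2
As n -> infinity, all terms of the form c/n^k (k >= 1) tend to 0.
So numerator / n^2 -> 4 and denominator / n^2 -> 2.
Therefore lim a_n = 2.

2


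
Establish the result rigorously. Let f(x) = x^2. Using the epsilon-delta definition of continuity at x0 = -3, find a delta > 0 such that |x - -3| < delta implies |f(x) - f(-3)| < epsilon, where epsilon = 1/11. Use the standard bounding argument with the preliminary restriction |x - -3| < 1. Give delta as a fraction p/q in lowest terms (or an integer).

Factor: |x^2 - (-3)^2| = |x - -3| * |x + -3|.
Impose |x - -3| < 1 first. Then |x + -3| = |(x - -3) + 2*(-3)| <= |x - -3| + 2*|-3| < 1 + 6 = 7.
So |x^2 - (-3)^2| < delta * 7.
We need delta * 7 <= 1/11, i.e. delta <= 1/11/7 = 1/77.
Since 1/77 < 1, this is tighter than 1; take delta = 1/77.
So delta = 1/77 works.

1/77


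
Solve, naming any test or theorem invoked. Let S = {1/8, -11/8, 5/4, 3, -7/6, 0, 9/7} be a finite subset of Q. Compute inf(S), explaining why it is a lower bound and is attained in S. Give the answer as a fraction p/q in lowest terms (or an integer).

S is finite, so inf(S) = min(S).
Sorted increasing:
-11/8, -7/6, 0, 1/8, 5/4, 9/7, 3
The extremum is -11/8.
For every x in S, x >= -11/8. And -11/8 is in S, so it is attained.
Therefore inf(S) = -11/8.

-11/8


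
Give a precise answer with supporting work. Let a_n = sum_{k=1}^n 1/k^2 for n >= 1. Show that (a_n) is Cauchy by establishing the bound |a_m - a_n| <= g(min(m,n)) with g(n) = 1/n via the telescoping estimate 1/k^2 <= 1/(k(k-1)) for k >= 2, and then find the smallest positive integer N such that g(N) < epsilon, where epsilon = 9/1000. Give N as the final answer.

For m > n >= 1: |a_m - a_n| = sum_{k=n+1}^m 1/k^2.
Use 1/k^2 <= 1/(k(k-1)) = 1/(k-1) - 1/k for k >= 2:
sum_{k=n+1}^m 1/k^2 <= sum_{k=n+1}^m (1/(k-1) - 1/k) = 1/n - 1/m <= 1/n.
By symmetry the same bound holds with n,m swapped, so |a_m - a_n| <= 1/min(m,n) = g(min(m,n)). Since g(n) -> 0, (a_n) is Cauchy.
Now solve g(N) < 9/1000: 1/N < 9/1000 <=> N > 1/(9/1000) = 1000/9.
The smallest integer strictly greater than 1000/9 is N = 112.
Check: g(112) = 1/112 < 9/1000; g(111) = 1/111 >= 9/1000. So N = 112.

112


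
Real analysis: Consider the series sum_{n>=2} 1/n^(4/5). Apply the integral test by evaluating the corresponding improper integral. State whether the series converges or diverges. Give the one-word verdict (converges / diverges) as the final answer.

Let f(x) = x^(-4/5). Then f is positive, continuous, and decreasing on [2, infinity), so the integral test applies.
Compute the improper integral int_{2}^infinity f(x) dx:
  antiderivative F(x) = 5*x^(1/5).
  As x -> infinity, F(x) -> infinity (since p = 4/5 < 1).
  So the integral diverges. By the integral test, the series diverges.

diverges


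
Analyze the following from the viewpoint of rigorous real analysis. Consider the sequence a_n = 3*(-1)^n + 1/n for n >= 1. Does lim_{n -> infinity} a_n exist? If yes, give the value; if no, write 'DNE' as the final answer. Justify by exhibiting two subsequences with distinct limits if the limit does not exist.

Examine the behaviour of a_n along subsequences.
a_{2k} = 3 + 1/(2k) -> 3. a_{2k+1} = -3 + 1/(2k+1) -> -3.
Since these two subsequential limits are 3 and -3, distinct, the full sequence cannot converge (a convergent sequence has all subsequences tending to the same limit). So lim a_n does not exist.

DNE


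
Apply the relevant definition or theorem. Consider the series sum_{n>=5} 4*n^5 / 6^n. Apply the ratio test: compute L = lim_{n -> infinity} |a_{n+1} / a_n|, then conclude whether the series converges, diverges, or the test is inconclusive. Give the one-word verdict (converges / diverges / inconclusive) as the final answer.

Let a_n denote the general term. Form the ratio a_{n+1}/a_n and simplify:
a_{n+1}/a_n = (n + 1)^5/(6*n^5)
Take the limit as n -> infinity: L = 1/6.
Since L = 1/6 < 1, the ratio test implies the series converges.

converges


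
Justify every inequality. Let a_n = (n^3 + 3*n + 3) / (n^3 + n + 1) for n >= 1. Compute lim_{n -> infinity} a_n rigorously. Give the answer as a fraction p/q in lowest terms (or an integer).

Divide numerator and denominator by n^3, the highest power:
numerator / n^3 = 1 + 3/n^2 + 3/n^3
denominator / n^3 = 1 + n^(-2) + n^(-3)
As n -> infinity, all terms of the form c/n^k (k >= 1) tend to 0.
So numerator / n^3 -> 1 and denominator / n^3 -> 1.
Therefore lim a_n = 1.

1


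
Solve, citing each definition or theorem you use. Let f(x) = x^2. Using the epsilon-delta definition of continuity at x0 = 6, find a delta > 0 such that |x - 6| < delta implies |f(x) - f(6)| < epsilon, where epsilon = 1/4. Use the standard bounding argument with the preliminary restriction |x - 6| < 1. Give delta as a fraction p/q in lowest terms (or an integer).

Factor: |x^2 - (6)^2| = |x - 6| * |x + 6|.
Impose |x - 6| < 1 first. Then |x + 6| = |(x - 6) + 2*(6)| <= |x - 6| + 2*|6| < 1 + 12 = 13.
So |x^2 - (6)^2| < delta * 13.
We need delta * 13 <= 1/4, i.e. delta <= 1/4/13 = 1/52.
Since 1/52 < 1, this is tighter than 1; take delta = 1/52.
So delta = 1/52 works.

1/52


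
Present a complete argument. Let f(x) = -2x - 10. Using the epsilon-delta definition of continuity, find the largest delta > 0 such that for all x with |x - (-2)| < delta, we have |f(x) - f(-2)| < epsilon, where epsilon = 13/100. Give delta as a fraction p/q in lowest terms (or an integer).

We compute f(-2) = -2*(-2) - 10 = -6.
|f(x) - f(-2)| = |-2x - 10 - (-6)| = |-2(x - (-2))| = 2|x - (-2)|.
We need 2|x - (-2)| < 13/100, i.e. |x - (-2)| < 13/100 / 2 = 13/200.
So any delta <= 13/200 works. Conversely, if delta > 13/200, then x = -2 + 13/200 satisfies |x - (-2)| = 13/200 < delta but |f(x) - f(-2)| = 2 * 13/200 = 13/100, which is not < 13/100; so no larger delta works.
Hence the largest such delta is 13/200.

13/200


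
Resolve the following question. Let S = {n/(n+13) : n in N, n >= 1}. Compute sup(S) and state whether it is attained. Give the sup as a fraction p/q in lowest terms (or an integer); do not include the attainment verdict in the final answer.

Analysis:
- Values: 1/14, 2/15, 3/16, 4/17, ... strictly increasing.
- Minimum is 1/14 (n=1); inf = 1/14 (attained).
- n/(n+13) = 1 - 13/(n+13) -> 1 from below as n -> infinity, and never equals 1.
- So sup = 1 (not attained).
Conclusion: sup(S) = 1, not attained in S.

1


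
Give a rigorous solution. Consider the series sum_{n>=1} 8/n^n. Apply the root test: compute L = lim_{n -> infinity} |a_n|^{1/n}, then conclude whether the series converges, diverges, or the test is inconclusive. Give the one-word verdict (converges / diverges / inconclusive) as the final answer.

Let a_n denote the general term. Form |a_n|^(1/n) and simplify:
|a_n|^(1/n) = 2^(3/n)/n
Take the limit as n -> infinity: L = 0.
Since L = 0 < 1, the root test implies convergence.

converges


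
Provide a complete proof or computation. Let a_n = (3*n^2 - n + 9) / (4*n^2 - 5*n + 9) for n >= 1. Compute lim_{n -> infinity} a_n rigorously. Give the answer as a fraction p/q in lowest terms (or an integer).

Divide numerator and denominator by n^2, the highest power:
numerator / n^2 = 3 - 1/n + 9/n^2
denominator / n^2 = 4 - 5/n + 9/n^2
As n -> infinity, all terms of the form c/n^k (k >= 1) tend to 0.
So numerator / n^2 -> 3 and denominator / n^2 -> 4.
Therefore lim a_n = 3/4.

3/4


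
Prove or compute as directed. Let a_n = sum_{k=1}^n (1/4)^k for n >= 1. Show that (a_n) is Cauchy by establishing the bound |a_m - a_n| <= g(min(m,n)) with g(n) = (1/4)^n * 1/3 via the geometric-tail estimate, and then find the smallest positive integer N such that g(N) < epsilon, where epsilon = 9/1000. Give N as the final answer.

For m > n >= 1: |a_m - a_n| = sum_{k=n+1}^m (1/4)^k < sum_{k=n+1}^infinity (1/4)^k = (1/4)^(n+1) / (1 - 1/4) = (1/4)^n * (1/4) * (4/3) = (1/4)^n * 1/3.
So g(n) = (1/4)^n / 3. Since g(n) -> 0, (a_n) is Cauchy.
Now solve g(N) < 9/1000: (1/4)^N / 3 < 9/1000 <=> 4^N > 1 / (3 * 9/1000) = 1000/27.
Check powers of 4: 4^2 = 16 <= 1000/27, 4^3 = 64 > 1000/27.
So the smallest such N is 3. Check: g(3) = 1/(3 * 64) = 1/192 < 9/1000.

3


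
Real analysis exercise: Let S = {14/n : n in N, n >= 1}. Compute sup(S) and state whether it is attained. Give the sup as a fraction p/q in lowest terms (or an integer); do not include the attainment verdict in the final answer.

Analysis:
- Values: 14, 7, 14/3, 7/2, ... strictly decreasing.
- The maximum is 14 (n=1); sup = 14 (attained).
- The set is bounded below by 0; 14/n -> 0 so 0 is the greatest lower bound.
- 0 is not in the set, so inf = 0 is not attained.
Conclusion: sup(S) = 14, attained in S.

14


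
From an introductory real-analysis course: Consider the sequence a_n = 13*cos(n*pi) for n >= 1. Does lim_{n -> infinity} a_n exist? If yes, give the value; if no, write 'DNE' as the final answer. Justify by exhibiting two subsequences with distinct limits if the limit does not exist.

Examine the behaviour of a_n along subsequences.
cos(n*pi) = (-1)^n, so a_n = 13*(-1)^n. a_{2k} = 13 -> 13. a_{2k+1} = -13 -> -13.
Since these two subsequential limits are 13 and -13, distinct, the full sequence cannot converge (a convergent sequence has all subsequences tending to the same limit). So lim a_n does not exist.

DNE


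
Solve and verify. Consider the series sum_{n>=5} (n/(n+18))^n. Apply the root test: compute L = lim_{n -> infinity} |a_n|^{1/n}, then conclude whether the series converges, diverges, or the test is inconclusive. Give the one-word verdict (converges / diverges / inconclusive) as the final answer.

Let a_n denote the general term. Form |a_n|^(1/n) and simplify:
|a_n|^(1/n) = n/(n + 18)
Take the limit as n -> infinity: L = 1.
Since L = 1, the root test is inconclusive. (In fact a_n = (n/(n+18))^n -> e^(-18) != 0, so the nth-term test shows divergence; but the root test itself gives no conclusion.)

inconclusive


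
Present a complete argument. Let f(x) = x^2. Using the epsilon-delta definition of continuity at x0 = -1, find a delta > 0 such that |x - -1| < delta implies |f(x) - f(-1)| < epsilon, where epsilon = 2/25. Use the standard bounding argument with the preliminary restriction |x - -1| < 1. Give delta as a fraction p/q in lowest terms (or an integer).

Factor: |x^2 - (-1)^2| = |x - -1| * |x + -1|.
Impose |x - -1| < 1 first. Then |x + -1| = |(x - -1) + 2*(-1)| <= |x - -1| + 2*|-1| < 1 + 2 = 3.
So |x^2 - (-1)^2| < delta * 3.
We need delta * 3 <= 2/25, i.e. delta <= 2/25/3 = 2/75.
Since 2/75 < 1, this is tighter than 1; take delta = 2/75.
So delta = 2/75 works.

2/75


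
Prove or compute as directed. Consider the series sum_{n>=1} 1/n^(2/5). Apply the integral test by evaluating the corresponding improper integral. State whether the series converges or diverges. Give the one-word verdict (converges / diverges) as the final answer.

Let f(x) = x^(-2/5). Then f is positive, continuous, and decreasing on [1, infinity), so the integral test applies.
Compute the improper integral int_{1}^infinity f(x) dx:
  antiderivative F(x) = 5*x^(3/5)/3.
  As x -> infinity, F(x) -> infinity (since p = 2/5 < 1).
  So the integral diverges. By the integral test, the series diverges.

diverges


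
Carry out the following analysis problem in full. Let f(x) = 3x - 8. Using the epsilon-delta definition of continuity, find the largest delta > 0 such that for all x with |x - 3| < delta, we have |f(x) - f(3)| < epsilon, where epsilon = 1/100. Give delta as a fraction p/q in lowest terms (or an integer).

We compute f(3) = 3*(3) - 8 = 1.
|f(x) - f(3)| = |3x - 8 - (1)| = |3(x - 3)| = 3|x - 3|.
We need 3|x - 3| < 1/100, i.e. |x - 3| < 1/100 / 3 = 1/300.
So any delta <= 1/300 works. Conversely, if delta > 1/300, then x = 3 + 1/300 satisfies |x - 3| = 1/300 < delta but |f(x) - f(3)| = 3 * 1/300 = 1/100, which is not < 1/100; so no larger delta works.
Hence the largest such delta is 1/300.

1/300


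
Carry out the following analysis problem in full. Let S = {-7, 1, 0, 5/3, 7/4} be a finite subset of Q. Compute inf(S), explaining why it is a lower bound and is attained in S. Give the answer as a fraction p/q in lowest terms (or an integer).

S is finite, so inf(S) = min(S).
Sorted increasing:
-7, 0, 1, 5/3, 7/4
The extremum is -7.
For every x in S, x >= -7. And -7 is in S, so it is attained.
Therefore inf(S) = -7.

-7


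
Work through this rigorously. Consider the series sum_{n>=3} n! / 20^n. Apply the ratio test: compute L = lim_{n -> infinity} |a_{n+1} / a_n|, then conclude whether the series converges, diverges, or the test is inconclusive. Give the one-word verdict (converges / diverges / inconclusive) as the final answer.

Let a_n denote the general term. Form the ratio a_{n+1}/a_n and simplify:
a_{n+1}/a_n = n/20 + 1/20
Take the limit as n -> infinity: L = infinity.
Since L = infinity > 1 (or L = infinity), the ratio test implies the series diverges.

diverges


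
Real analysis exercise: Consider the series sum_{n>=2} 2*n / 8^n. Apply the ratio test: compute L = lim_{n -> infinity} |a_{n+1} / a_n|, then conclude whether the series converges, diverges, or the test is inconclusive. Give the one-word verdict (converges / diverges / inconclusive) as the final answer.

Let a_n denote the general term. Form the ratio a_{n+1}/a_n and simplify:
a_{n+1}/a_n = (n + 1)/(8*n)
Take the limit as n -> infinity: L = 1/8.
Since L = 1/8 < 1, the ratio test implies the series converges.

converges


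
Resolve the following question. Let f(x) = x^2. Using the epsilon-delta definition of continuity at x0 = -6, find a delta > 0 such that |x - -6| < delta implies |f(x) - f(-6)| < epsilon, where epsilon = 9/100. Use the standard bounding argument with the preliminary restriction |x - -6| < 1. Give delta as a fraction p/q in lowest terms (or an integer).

Factor: |x^2 - (-6)^2| = |x - -6| * |x + -6|.
Impose |x - -6| < 1 first. Then |x + -6| = |(x - -6) + 2*(-6)| <= |x - -6| + 2*|-6| < 1 + 12 = 13.
So |x^2 - (-6)^2| < delta * 13.
We need delta * 13 <= 9/100, i.e. delta <= 9/100/13 = 9/1300.
Since 9/1300 < 1, this is tighter than 1; take delta = 9/1300.
So delta = 9/1300 works.

9/1300


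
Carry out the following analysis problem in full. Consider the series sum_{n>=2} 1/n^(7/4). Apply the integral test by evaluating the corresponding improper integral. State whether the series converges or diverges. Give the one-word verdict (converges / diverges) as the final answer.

Let f(x) = x^(-7/4). Then f is positive, continuous, and decreasing on [2, infinity), so the integral test applies.
Compute the improper integral int_{2}^infinity f(x) dx:
  antiderivative F(x) = -4/(3*x^(3/4)).
  As x -> infinity, F(x) -> 0 (since p = 7/4 > 1).
  So int = F(infinity) - F(2) = 0 - (-2*2^(1/4)/3) = 2*2^(1/4)/3.
  Finite, so by the integral test, the series converges.

converges
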